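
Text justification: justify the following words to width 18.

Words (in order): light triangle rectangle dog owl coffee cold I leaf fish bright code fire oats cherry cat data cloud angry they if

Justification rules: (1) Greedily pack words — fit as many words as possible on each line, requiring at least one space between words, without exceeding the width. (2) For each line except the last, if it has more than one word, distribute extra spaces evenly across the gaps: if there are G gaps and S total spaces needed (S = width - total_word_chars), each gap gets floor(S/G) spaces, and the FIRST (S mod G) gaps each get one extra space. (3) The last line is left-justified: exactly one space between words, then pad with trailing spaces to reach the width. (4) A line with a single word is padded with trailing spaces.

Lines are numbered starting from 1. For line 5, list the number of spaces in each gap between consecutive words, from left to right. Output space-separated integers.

Line 1: ['light', 'triangle'] (min_width=14, slack=4)
Line 2: ['rectangle', 'dog', 'owl'] (min_width=17, slack=1)
Line 3: ['coffee', 'cold', 'I', 'leaf'] (min_width=18, slack=0)
Line 4: ['fish', 'bright', 'code'] (min_width=16, slack=2)
Line 5: ['fire', 'oats', 'cherry'] (min_width=16, slack=2)
Line 6: ['cat', 'data', 'cloud'] (min_width=14, slack=4)
Line 7: ['angry', 'they', 'if'] (min_width=13, slack=5)

Answer: 2 2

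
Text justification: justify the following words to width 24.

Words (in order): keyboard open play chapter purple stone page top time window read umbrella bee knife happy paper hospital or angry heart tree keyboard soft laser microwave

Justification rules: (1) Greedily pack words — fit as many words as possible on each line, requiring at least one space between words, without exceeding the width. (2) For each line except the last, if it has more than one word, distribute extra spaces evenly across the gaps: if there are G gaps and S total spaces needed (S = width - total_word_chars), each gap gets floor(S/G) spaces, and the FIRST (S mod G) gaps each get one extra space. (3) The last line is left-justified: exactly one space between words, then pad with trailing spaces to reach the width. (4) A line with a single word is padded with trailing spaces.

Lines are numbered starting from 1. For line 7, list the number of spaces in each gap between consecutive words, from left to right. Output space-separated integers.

Answer: 4 3

Derivation:
Line 1: ['keyboard', 'open', 'play'] (min_width=18, slack=6)
Line 2: ['chapter', 'purple', 'stone'] (min_width=20, slack=4)
Line 3: ['page', 'top', 'time', 'window'] (min_width=20, slack=4)
Line 4: ['read', 'umbrella', 'bee', 'knife'] (min_width=23, slack=1)
Line 5: ['happy', 'paper', 'hospital', 'or'] (min_width=23, slack=1)
Line 6: ['angry', 'heart', 'tree'] (min_width=16, slack=8)
Line 7: ['keyboard', 'soft', 'laser'] (min_width=19, slack=5)
Line 8: ['microwave'] (min_width=9, slack=15)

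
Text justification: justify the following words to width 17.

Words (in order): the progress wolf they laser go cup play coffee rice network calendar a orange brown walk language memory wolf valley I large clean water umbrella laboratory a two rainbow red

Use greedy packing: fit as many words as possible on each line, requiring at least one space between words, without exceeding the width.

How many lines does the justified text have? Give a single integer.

Line 1: ['the', 'progress', 'wolf'] (min_width=17, slack=0)
Line 2: ['they', 'laser', 'go', 'cup'] (min_width=17, slack=0)
Line 3: ['play', 'coffee', 'rice'] (min_width=16, slack=1)
Line 4: ['network', 'calendar'] (min_width=16, slack=1)
Line 5: ['a', 'orange', 'brown'] (min_width=14, slack=3)
Line 6: ['walk', 'language'] (min_width=13, slack=4)
Line 7: ['memory', 'wolf'] (min_width=11, slack=6)
Line 8: ['valley', 'I', 'large'] (min_width=14, slack=3)
Line 9: ['clean', 'water'] (min_width=11, slack=6)
Line 10: ['umbrella'] (min_width=8, slack=9)
Line 11: ['laboratory', 'a', 'two'] (min_width=16, slack=1)
Line 12: ['rainbow', 'red'] (min_width=11, slack=6)
Total lines: 12

Answer: 12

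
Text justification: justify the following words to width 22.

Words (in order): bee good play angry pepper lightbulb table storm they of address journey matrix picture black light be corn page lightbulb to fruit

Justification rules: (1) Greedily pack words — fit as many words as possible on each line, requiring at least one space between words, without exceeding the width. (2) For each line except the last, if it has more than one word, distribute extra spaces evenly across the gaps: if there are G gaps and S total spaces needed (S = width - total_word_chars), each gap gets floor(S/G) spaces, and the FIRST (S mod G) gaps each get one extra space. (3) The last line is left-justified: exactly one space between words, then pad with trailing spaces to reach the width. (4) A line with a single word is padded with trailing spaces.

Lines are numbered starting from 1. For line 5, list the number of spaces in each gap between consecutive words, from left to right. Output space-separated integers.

Answer: 2 2 2

Derivation:
Line 1: ['bee', 'good', 'play', 'angry'] (min_width=19, slack=3)
Line 2: ['pepper', 'lightbulb', 'table'] (min_width=22, slack=0)
Line 3: ['storm', 'they', 'of', 'address'] (min_width=21, slack=1)
Line 4: ['journey', 'matrix', 'picture'] (min_width=22, slack=0)
Line 5: ['black', 'light', 'be', 'corn'] (min_width=19, slack=3)
Line 6: ['page', 'lightbulb', 'to'] (min_width=17, slack=5)
Line 7: ['fruit'] (min_width=5, slack=17)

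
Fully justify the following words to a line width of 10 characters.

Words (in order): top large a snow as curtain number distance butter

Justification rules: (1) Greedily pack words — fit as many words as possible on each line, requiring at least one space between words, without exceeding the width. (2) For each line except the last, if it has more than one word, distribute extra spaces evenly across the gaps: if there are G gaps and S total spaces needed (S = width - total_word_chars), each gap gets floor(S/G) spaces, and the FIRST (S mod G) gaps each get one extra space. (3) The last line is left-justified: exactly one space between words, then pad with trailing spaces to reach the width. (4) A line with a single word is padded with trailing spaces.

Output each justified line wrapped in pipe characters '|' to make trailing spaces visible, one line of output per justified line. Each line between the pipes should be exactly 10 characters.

Answer: |top  large|
|a  snow as|
|curtain   |
|number    |
|distance  |
|butter    |

Derivation:
Line 1: ['top', 'large'] (min_width=9, slack=1)
Line 2: ['a', 'snow', 'as'] (min_width=9, slack=1)
Line 3: ['curtain'] (min_width=7, slack=3)
Line 4: ['number'] (min_width=6, slack=4)
Line 5: ['distance'] (min_width=8, slack=2)
Line 6: ['butter'] (min_width=6, slack=4)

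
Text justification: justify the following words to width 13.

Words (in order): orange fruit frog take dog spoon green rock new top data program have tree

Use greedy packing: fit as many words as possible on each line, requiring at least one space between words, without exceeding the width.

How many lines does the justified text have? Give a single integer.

Answer: 6

Derivation:
Line 1: ['orange', 'fruit'] (min_width=12, slack=1)
Line 2: ['frog', 'take', 'dog'] (min_width=13, slack=0)
Line 3: ['spoon', 'green'] (min_width=11, slack=2)
Line 4: ['rock', 'new', 'top'] (min_width=12, slack=1)
Line 5: ['data', 'program'] (min_width=12, slack=1)
Line 6: ['have', 'tree'] (min_width=9, slack=4)
Total lines: 6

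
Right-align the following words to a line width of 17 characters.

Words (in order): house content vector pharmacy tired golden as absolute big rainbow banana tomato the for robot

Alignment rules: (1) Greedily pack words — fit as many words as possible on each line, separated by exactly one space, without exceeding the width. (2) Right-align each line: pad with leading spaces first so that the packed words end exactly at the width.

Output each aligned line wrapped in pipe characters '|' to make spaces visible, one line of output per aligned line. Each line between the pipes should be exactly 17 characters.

Line 1: ['house', 'content'] (min_width=13, slack=4)
Line 2: ['vector', 'pharmacy'] (min_width=15, slack=2)
Line 3: ['tired', 'golden', 'as'] (min_width=15, slack=2)
Line 4: ['absolute', 'big'] (min_width=12, slack=5)
Line 5: ['rainbow', 'banana'] (min_width=14, slack=3)
Line 6: ['tomato', 'the', 'for'] (min_width=14, slack=3)
Line 7: ['robot'] (min_width=5, slack=12)

Answer: |    house content|
|  vector pharmacy|
|  tired golden as|
|     absolute big|
|   rainbow banana|
|   tomato the for|
|            robot|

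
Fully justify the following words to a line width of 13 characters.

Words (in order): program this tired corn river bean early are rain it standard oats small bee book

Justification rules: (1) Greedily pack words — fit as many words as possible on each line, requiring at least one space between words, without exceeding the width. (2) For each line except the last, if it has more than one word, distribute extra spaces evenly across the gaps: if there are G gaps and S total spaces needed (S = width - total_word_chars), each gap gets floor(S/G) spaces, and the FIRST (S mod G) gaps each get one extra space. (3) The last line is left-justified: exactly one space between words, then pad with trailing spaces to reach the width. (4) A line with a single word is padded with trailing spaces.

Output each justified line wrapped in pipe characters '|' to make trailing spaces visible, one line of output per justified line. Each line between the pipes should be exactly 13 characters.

Line 1: ['program', 'this'] (min_width=12, slack=1)
Line 2: ['tired', 'corn'] (min_width=10, slack=3)
Line 3: ['river', 'bean'] (min_width=10, slack=3)
Line 4: ['early', 'are'] (min_width=9, slack=4)
Line 5: ['rain', 'it'] (min_width=7, slack=6)
Line 6: ['standard', 'oats'] (min_width=13, slack=0)
Line 7: ['small', 'bee'] (min_width=9, slack=4)
Line 8: ['book'] (min_width=4, slack=9)

Answer: |program  this|
|tired    corn|
|river    bean|
|early     are|
|rain       it|
|standard oats|
|small     bee|
|book         |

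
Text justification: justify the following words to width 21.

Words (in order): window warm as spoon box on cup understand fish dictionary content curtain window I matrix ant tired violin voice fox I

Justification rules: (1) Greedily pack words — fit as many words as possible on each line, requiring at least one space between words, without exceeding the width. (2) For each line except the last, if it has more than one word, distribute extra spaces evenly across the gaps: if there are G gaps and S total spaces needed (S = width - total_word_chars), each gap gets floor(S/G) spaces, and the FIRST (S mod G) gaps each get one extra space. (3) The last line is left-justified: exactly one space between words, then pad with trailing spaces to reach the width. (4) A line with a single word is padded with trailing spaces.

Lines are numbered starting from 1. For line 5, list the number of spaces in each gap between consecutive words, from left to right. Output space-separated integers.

Answer: 2 2 1

Derivation:
Line 1: ['window', 'warm', 'as', 'spoon'] (min_width=20, slack=1)
Line 2: ['box', 'on', 'cup', 'understand'] (min_width=21, slack=0)
Line 3: ['fish', 'dictionary'] (min_width=15, slack=6)
Line 4: ['content', 'curtain'] (min_width=15, slack=6)
Line 5: ['window', 'I', 'matrix', 'ant'] (min_width=19, slack=2)
Line 6: ['tired', 'violin', 'voice'] (min_width=18, slack=3)
Line 7: ['fox', 'I'] (min_width=5, slack=16)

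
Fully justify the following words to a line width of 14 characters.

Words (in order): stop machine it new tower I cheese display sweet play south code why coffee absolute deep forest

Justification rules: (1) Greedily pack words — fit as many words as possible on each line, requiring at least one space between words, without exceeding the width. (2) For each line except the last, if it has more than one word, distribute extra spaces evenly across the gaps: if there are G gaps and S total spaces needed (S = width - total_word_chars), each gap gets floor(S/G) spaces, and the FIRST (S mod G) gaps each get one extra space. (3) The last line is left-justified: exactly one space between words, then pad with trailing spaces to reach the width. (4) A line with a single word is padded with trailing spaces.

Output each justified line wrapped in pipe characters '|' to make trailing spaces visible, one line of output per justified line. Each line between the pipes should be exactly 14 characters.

Line 1: ['stop', 'machine'] (min_width=12, slack=2)
Line 2: ['it', 'new', 'tower', 'I'] (min_width=14, slack=0)
Line 3: ['cheese', 'display'] (min_width=14, slack=0)
Line 4: ['sweet', 'play'] (min_width=10, slack=4)
Line 5: ['south', 'code', 'why'] (min_width=14, slack=0)
Line 6: ['coffee'] (min_width=6, slack=8)
Line 7: ['absolute', 'deep'] (min_width=13, slack=1)
Line 8: ['forest'] (min_width=6, slack=8)

Answer: |stop   machine|
|it new tower I|
|cheese display|
|sweet     play|
|south code why|
|coffee        |
|absolute  deep|
|forest        |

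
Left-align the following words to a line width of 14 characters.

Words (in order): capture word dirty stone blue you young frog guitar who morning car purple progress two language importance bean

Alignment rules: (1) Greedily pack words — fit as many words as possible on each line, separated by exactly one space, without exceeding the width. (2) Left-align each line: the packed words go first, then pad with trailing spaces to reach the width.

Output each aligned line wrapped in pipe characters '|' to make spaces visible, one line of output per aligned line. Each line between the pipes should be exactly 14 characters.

Line 1: ['capture', 'word'] (min_width=12, slack=2)
Line 2: ['dirty', 'stone'] (min_width=11, slack=3)
Line 3: ['blue', 'you', 'young'] (min_width=14, slack=0)
Line 4: ['frog', 'guitar'] (min_width=11, slack=3)
Line 5: ['who', 'morning'] (min_width=11, slack=3)
Line 6: ['car', 'purple'] (min_width=10, slack=4)
Line 7: ['progress', 'two'] (min_width=12, slack=2)
Line 8: ['language'] (min_width=8, slack=6)
Line 9: ['importance'] (min_width=10, slack=4)
Line 10: ['bean'] (min_width=4, slack=10)

Answer: |capture word  |
|dirty stone   |
|blue you young|
|frog guitar   |
|who morning   |
|car purple    |
|progress two  |
|language      |
|importance    |
|bean          |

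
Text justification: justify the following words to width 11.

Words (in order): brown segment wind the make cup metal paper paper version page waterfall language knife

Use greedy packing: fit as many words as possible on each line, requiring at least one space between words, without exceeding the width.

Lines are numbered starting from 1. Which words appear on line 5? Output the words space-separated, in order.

Line 1: ['brown'] (min_width=5, slack=6)
Line 2: ['segment'] (min_width=7, slack=4)
Line 3: ['wind', 'the'] (min_width=8, slack=3)
Line 4: ['make', 'cup'] (min_width=8, slack=3)
Line 5: ['metal', 'paper'] (min_width=11, slack=0)
Line 6: ['paper'] (min_width=5, slack=6)
Line 7: ['version'] (min_width=7, slack=4)
Line 8: ['page'] (min_width=4, slack=7)
Line 9: ['waterfall'] (min_width=9, slack=2)
Line 10: ['language'] (min_width=8, slack=3)
Line 11: ['knife'] (min_width=5, slack=6)

Answer: metal paper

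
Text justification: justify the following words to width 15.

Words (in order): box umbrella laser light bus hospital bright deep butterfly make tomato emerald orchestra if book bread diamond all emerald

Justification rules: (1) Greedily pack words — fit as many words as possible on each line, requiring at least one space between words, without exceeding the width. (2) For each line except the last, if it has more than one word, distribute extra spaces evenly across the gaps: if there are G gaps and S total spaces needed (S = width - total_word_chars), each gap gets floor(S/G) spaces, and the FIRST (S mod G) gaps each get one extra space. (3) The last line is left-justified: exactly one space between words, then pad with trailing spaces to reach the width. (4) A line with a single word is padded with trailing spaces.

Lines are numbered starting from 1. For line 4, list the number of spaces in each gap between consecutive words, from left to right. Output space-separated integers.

Line 1: ['box', 'umbrella'] (min_width=12, slack=3)
Line 2: ['laser', 'light', 'bus'] (min_width=15, slack=0)
Line 3: ['hospital', 'bright'] (min_width=15, slack=0)
Line 4: ['deep', 'butterfly'] (min_width=14, slack=1)
Line 5: ['make', 'tomato'] (min_width=11, slack=4)
Line 6: ['emerald'] (min_width=7, slack=8)
Line 7: ['orchestra', 'if'] (min_width=12, slack=3)
Line 8: ['book', 'bread'] (min_width=10, slack=5)
Line 9: ['diamond', 'all'] (min_width=11, slack=4)
Line 10: ['emerald'] (min_width=7, slack=8)

Answer: 2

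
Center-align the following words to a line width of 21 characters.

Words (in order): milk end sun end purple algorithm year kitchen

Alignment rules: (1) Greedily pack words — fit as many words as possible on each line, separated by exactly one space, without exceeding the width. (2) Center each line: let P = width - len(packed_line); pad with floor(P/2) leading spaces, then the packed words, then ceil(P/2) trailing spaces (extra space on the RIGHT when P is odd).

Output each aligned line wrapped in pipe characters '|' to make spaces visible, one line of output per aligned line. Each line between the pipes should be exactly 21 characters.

Answer: |  milk end sun end   |
|purple algorithm year|
|       kitchen       |

Derivation:
Line 1: ['milk', 'end', 'sun', 'end'] (min_width=16, slack=5)
Line 2: ['purple', 'algorithm', 'year'] (min_width=21, slack=0)
Line 3: ['kitchen'] (min_width=7, slack=14)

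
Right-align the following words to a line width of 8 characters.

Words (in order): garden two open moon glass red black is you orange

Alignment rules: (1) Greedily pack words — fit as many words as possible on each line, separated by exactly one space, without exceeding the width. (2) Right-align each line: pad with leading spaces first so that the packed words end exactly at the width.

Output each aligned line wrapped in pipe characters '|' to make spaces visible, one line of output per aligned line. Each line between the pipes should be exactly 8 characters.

Line 1: ['garden'] (min_width=6, slack=2)
Line 2: ['two', 'open'] (min_width=8, slack=0)
Line 3: ['moon'] (min_width=4, slack=4)
Line 4: ['glass'] (min_width=5, slack=3)
Line 5: ['red'] (min_width=3, slack=5)
Line 6: ['black', 'is'] (min_width=8, slack=0)
Line 7: ['you'] (min_width=3, slack=5)
Line 8: ['orange'] (min_width=6, slack=2)

Answer: |  garden|
|two open|
|    moon|
|   glass|
|     red|
|black is|
|     you|
|  orange|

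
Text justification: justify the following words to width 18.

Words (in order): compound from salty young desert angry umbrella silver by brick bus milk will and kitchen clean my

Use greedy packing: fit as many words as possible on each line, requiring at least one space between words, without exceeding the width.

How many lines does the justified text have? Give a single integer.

Line 1: ['compound', 'from'] (min_width=13, slack=5)
Line 2: ['salty', 'young', 'desert'] (min_width=18, slack=0)
Line 3: ['angry', 'umbrella'] (min_width=14, slack=4)
Line 4: ['silver', 'by', 'brick'] (min_width=15, slack=3)
Line 5: ['bus', 'milk', 'will', 'and'] (min_width=17, slack=1)
Line 6: ['kitchen', 'clean', 'my'] (min_width=16, slack=2)
Total lines: 6

Answer: 6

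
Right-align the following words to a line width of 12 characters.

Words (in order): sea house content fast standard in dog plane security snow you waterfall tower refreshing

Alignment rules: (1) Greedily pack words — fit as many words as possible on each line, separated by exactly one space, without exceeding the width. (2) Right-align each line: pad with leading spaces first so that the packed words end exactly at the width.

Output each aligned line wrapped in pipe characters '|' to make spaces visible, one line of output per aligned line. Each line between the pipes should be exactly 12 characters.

Line 1: ['sea', 'house'] (min_width=9, slack=3)
Line 2: ['content', 'fast'] (min_width=12, slack=0)
Line 3: ['standard', 'in'] (min_width=11, slack=1)
Line 4: ['dog', 'plane'] (min_width=9, slack=3)
Line 5: ['security'] (min_width=8, slack=4)
Line 6: ['snow', 'you'] (min_width=8, slack=4)
Line 7: ['waterfall'] (min_width=9, slack=3)
Line 8: ['tower'] (min_width=5, slack=7)
Line 9: ['refreshing'] (min_width=10, slack=2)

Answer: |   sea house|
|content fast|
| standard in|
|   dog plane|
|    security|
|    snow you|
|   waterfall|
|       tower|
|  refreshing|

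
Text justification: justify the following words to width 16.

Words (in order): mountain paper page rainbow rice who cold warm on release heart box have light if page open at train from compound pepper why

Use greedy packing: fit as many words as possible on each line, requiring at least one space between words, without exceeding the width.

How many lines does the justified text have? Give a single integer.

Line 1: ['mountain', 'paper'] (min_width=14, slack=2)
Line 2: ['page', 'rainbow'] (min_width=12, slack=4)
Line 3: ['rice', 'who', 'cold'] (min_width=13, slack=3)
Line 4: ['warm', 'on', 'release'] (min_width=15, slack=1)
Line 5: ['heart', 'box', 'have'] (min_width=14, slack=2)
Line 6: ['light', 'if', 'page'] (min_width=13, slack=3)
Line 7: ['open', 'at', 'train'] (min_width=13, slack=3)
Line 8: ['from', 'compound'] (min_width=13, slack=3)
Line 9: ['pepper', 'why'] (min_width=10, slack=6)
Total lines: 9

Answer: 9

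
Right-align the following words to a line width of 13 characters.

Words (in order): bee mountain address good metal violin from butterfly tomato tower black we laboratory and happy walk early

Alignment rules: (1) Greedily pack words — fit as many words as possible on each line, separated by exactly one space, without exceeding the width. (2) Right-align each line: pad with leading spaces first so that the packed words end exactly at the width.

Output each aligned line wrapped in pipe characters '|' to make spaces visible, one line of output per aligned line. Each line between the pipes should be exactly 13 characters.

Answer: | bee mountain|
| address good|
| metal violin|
|         from|
|    butterfly|
| tomato tower|
|     black we|
|   laboratory|
|    and happy|
|   walk early|

Derivation:
Line 1: ['bee', 'mountain'] (min_width=12, slack=1)
Line 2: ['address', 'good'] (min_width=12, slack=1)
Line 3: ['metal', 'violin'] (min_width=12, slack=1)
Line 4: ['from'] (min_width=4, slack=9)
Line 5: ['butterfly'] (min_width=9, slack=4)
Line 6: ['tomato', 'tower'] (min_width=12, slack=1)
Line 7: ['black', 'we'] (min_width=8, slack=5)
Line 8: ['laboratory'] (min_width=10, slack=3)
Line 9: ['and', 'happy'] (min_width=9, slack=4)
Line 10: ['walk', 'early'] (min_width=10, slack=3)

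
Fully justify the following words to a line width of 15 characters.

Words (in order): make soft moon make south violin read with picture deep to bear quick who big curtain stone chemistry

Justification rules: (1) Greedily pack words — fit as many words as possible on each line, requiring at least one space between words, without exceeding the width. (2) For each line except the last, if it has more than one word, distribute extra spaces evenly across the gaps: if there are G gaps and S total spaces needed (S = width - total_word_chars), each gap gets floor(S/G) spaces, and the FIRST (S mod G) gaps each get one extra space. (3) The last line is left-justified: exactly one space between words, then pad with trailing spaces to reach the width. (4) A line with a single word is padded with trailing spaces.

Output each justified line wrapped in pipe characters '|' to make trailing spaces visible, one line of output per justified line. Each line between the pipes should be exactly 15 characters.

Line 1: ['make', 'soft', 'moon'] (min_width=14, slack=1)
Line 2: ['make', 'south'] (min_width=10, slack=5)
Line 3: ['violin', 'read'] (min_width=11, slack=4)
Line 4: ['with', 'picture'] (min_width=12, slack=3)
Line 5: ['deep', 'to', 'bear'] (min_width=12, slack=3)
Line 6: ['quick', 'who', 'big'] (min_width=13, slack=2)
Line 7: ['curtain', 'stone'] (min_width=13, slack=2)
Line 8: ['chemistry'] (min_width=9, slack=6)

Answer: |make  soft moon|
|make      south|
|violin     read|
|with    picture|
|deep   to  bear|
|quick  who  big|
|curtain   stone|
|chemistry      |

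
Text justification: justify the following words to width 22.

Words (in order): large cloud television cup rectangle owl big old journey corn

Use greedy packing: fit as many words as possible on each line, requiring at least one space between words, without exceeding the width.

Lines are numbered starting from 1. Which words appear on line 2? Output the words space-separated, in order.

Answer: cup rectangle owl big

Derivation:
Line 1: ['large', 'cloud', 'television'] (min_width=22, slack=0)
Line 2: ['cup', 'rectangle', 'owl', 'big'] (min_width=21, slack=1)
Line 3: ['old', 'journey', 'corn'] (min_width=16, slack=6)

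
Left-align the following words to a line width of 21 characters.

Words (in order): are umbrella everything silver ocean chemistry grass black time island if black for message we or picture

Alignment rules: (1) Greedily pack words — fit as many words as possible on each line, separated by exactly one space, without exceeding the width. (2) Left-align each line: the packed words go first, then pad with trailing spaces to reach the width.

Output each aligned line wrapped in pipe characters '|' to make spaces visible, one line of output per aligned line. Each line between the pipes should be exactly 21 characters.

Answer: |are umbrella         |
|everything silver    |
|ocean chemistry grass|
|black time island if |
|black for message we |
|or picture           |

Derivation:
Line 1: ['are', 'umbrella'] (min_width=12, slack=9)
Line 2: ['everything', 'silver'] (min_width=17, slack=4)
Line 3: ['ocean', 'chemistry', 'grass'] (min_width=21, slack=0)
Line 4: ['black', 'time', 'island', 'if'] (min_width=20, slack=1)
Line 5: ['black', 'for', 'message', 'we'] (min_width=20, slack=1)
Line 6: ['or', 'picture'] (min_width=10, slack=11)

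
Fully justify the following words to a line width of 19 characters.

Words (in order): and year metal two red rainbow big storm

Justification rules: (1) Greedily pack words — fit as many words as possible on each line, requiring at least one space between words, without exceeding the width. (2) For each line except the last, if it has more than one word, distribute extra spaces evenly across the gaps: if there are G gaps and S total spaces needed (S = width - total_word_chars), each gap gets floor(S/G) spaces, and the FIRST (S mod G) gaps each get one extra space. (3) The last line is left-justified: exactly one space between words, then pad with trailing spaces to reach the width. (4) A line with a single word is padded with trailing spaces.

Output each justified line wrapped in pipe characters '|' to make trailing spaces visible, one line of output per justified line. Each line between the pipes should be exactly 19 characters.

Line 1: ['and', 'year', 'metal', 'two'] (min_width=18, slack=1)
Line 2: ['red', 'rainbow', 'big'] (min_width=15, slack=4)
Line 3: ['storm'] (min_width=5, slack=14)

Answer: |and  year metal two|
|red   rainbow   big|
|storm              |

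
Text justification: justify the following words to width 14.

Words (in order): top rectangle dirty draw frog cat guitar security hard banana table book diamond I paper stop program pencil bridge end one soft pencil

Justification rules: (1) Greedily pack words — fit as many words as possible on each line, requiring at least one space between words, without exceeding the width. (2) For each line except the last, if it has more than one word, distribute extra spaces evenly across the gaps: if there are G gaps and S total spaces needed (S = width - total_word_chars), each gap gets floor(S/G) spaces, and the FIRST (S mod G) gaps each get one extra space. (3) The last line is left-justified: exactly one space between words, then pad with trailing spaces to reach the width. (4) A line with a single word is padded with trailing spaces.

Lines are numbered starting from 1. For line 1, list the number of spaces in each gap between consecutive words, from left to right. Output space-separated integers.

Answer: 2

Derivation:
Line 1: ['top', 'rectangle'] (min_width=13, slack=1)
Line 2: ['dirty', 'draw'] (min_width=10, slack=4)
Line 3: ['frog', 'cat'] (min_width=8, slack=6)
Line 4: ['guitar'] (min_width=6, slack=8)
Line 5: ['security', 'hard'] (min_width=13, slack=1)
Line 6: ['banana', 'table'] (min_width=12, slack=2)
Line 7: ['book', 'diamond', 'I'] (min_width=14, slack=0)
Line 8: ['paper', 'stop'] (min_width=10, slack=4)
Line 9: ['program', 'pencil'] (min_width=14, slack=0)
Line 10: ['bridge', 'end', 'one'] (min_width=14, slack=0)
Line 11: ['soft', 'pencil'] (min_width=11, slack=3)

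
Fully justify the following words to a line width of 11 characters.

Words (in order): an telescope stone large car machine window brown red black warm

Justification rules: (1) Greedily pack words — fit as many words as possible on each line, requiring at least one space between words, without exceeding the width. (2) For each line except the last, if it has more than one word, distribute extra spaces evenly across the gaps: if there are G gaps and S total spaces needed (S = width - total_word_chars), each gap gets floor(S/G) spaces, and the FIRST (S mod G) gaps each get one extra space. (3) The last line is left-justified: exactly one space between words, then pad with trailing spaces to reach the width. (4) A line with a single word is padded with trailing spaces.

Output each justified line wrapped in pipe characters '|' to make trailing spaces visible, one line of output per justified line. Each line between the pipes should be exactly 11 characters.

Line 1: ['an'] (min_width=2, slack=9)
Line 2: ['telescope'] (min_width=9, slack=2)
Line 3: ['stone', 'large'] (min_width=11, slack=0)
Line 4: ['car', 'machine'] (min_width=11, slack=0)
Line 5: ['window'] (min_width=6, slack=5)
Line 6: ['brown', 'red'] (min_width=9, slack=2)
Line 7: ['black', 'warm'] (min_width=10, slack=1)

Answer: |an         |
|telescope  |
|stone large|
|car machine|
|window     |
|brown   red|
|black warm |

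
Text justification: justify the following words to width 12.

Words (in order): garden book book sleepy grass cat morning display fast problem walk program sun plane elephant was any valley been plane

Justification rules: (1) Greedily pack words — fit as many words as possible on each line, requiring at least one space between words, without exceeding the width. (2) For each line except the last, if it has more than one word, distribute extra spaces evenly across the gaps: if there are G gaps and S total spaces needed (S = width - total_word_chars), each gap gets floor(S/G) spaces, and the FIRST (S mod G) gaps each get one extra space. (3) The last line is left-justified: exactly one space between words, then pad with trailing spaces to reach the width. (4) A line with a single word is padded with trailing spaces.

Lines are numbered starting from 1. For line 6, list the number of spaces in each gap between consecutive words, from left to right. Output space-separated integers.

Answer: 1

Derivation:
Line 1: ['garden', 'book'] (min_width=11, slack=1)
Line 2: ['book', 'sleepy'] (min_width=11, slack=1)
Line 3: ['grass', 'cat'] (min_width=9, slack=3)
Line 4: ['morning'] (min_width=7, slack=5)
Line 5: ['display', 'fast'] (min_width=12, slack=0)
Line 6: ['problem', 'walk'] (min_width=12, slack=0)
Line 7: ['program', 'sun'] (min_width=11, slack=1)
Line 8: ['plane'] (min_width=5, slack=7)
Line 9: ['elephant', 'was'] (min_width=12, slack=0)
Line 10: ['any', 'valley'] (min_width=10, slack=2)
Line 11: ['been', 'plane'] (min_width=10, slack=2)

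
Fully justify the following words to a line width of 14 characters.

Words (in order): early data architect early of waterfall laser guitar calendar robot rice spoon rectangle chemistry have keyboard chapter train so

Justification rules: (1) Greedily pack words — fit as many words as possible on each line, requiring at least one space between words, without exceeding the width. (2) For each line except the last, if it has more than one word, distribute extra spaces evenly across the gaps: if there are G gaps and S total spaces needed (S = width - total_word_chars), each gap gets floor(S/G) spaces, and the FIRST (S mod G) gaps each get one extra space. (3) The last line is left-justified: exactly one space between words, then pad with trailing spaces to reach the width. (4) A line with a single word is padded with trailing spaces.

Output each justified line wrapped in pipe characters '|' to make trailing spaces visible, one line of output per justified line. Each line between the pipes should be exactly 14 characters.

Line 1: ['early', 'data'] (min_width=10, slack=4)
Line 2: ['architect'] (min_width=9, slack=5)
Line 3: ['early', 'of'] (min_width=8, slack=6)
Line 4: ['waterfall'] (min_width=9, slack=5)
Line 5: ['laser', 'guitar'] (min_width=12, slack=2)
Line 6: ['calendar', 'robot'] (min_width=14, slack=0)
Line 7: ['rice', 'spoon'] (min_width=10, slack=4)
Line 8: ['rectangle'] (min_width=9, slack=5)
Line 9: ['chemistry', 'have'] (min_width=14, slack=0)
Line 10: ['keyboard'] (min_width=8, slack=6)
Line 11: ['chapter', 'train'] (min_width=13, slack=1)
Line 12: ['so'] (min_width=2, slack=12)

Answer: |early     data|
|architect     |
|early       of|
|waterfall     |
|laser   guitar|
|calendar robot|
|rice     spoon|
|rectangle     |
|chemistry have|
|keyboard      |
|chapter  train|
|so            |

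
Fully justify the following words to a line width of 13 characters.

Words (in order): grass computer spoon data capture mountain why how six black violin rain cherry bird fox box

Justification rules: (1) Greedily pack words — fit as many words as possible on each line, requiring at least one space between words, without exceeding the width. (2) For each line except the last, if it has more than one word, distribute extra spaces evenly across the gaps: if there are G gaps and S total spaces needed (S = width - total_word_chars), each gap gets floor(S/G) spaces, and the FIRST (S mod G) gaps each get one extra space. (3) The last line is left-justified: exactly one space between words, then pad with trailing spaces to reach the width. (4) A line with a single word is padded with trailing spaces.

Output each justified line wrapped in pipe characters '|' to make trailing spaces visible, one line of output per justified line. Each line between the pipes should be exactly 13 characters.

Answer: |grass        |
|computer     |
|spoon    data|
|capture      |
|mountain  why|
|how six black|
|violin   rain|
|cherry   bird|
|fox box      |

Derivation:
Line 1: ['grass'] (min_width=5, slack=8)
Line 2: ['computer'] (min_width=8, slack=5)
Line 3: ['spoon', 'data'] (min_width=10, slack=3)
Line 4: ['capture'] (min_width=7, slack=6)
Line 5: ['mountain', 'why'] (min_width=12, slack=1)
Line 6: ['how', 'six', 'black'] (min_width=13, slack=0)
Line 7: ['violin', 'rain'] (min_width=11, slack=2)
Line 8: ['cherry', 'bird'] (min_width=11, slack=2)
Line 9: ['fox', 'box'] (min_width=7, slack=6)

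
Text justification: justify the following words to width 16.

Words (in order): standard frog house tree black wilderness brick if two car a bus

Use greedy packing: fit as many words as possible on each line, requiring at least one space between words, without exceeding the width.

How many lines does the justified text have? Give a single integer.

Line 1: ['standard', 'frog'] (min_width=13, slack=3)
Line 2: ['house', 'tree', 'black'] (min_width=16, slack=0)
Line 3: ['wilderness', 'brick'] (min_width=16, slack=0)
Line 4: ['if', 'two', 'car', 'a', 'bus'] (min_width=16, slack=0)
Total lines: 4

Answer: 4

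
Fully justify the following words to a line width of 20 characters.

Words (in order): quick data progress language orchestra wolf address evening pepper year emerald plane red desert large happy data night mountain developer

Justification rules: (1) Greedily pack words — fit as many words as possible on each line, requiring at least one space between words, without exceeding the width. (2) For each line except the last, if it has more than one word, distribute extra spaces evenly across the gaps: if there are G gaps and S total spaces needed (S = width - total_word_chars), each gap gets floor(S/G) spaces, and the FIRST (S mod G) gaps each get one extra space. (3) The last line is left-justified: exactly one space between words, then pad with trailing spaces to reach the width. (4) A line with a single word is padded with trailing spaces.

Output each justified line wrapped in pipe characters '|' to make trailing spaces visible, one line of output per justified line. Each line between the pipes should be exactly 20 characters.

Answer: |quick  data progress|
|language   orchestra|
|wolf address evening|
|pepper  year emerald|
|plane   red   desert|
|large   happy   data|
|night       mountain|
|developer           |

Derivation:
Line 1: ['quick', 'data', 'progress'] (min_width=19, slack=1)
Line 2: ['language', 'orchestra'] (min_width=18, slack=2)
Line 3: ['wolf', 'address', 'evening'] (min_width=20, slack=0)
Line 4: ['pepper', 'year', 'emerald'] (min_width=19, slack=1)
Line 5: ['plane', 'red', 'desert'] (min_width=16, slack=4)
Line 6: ['large', 'happy', 'data'] (min_width=16, slack=4)
Line 7: ['night', 'mountain'] (min_width=14, slack=6)
Line 8: ['developer'] (min_width=9, slack=11)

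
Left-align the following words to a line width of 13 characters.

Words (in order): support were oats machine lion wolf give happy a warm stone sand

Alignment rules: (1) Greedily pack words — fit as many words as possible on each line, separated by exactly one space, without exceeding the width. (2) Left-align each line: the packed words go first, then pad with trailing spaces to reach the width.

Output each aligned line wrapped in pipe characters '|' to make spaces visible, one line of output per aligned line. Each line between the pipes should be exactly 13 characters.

Line 1: ['support', 'were'] (min_width=12, slack=1)
Line 2: ['oats', 'machine'] (min_width=12, slack=1)
Line 3: ['lion', 'wolf'] (min_width=9, slack=4)
Line 4: ['give', 'happy', 'a'] (min_width=12, slack=1)
Line 5: ['warm', 'stone'] (min_width=10, slack=3)
Line 6: ['sand'] (min_width=4, slack=9)

Answer: |support were |
|oats machine |
|lion wolf    |
|give happy a |
|warm stone   |
|sand         |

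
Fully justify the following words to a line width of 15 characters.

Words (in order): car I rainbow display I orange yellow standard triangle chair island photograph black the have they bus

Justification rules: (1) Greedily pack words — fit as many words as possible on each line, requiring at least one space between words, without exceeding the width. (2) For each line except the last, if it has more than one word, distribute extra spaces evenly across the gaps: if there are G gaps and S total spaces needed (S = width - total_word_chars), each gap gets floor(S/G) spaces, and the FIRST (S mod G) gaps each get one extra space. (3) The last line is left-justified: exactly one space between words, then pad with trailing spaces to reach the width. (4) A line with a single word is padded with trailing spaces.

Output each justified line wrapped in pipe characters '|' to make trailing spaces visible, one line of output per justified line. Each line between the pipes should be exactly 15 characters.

Answer: |car  I  rainbow|
|display       I|
|orange   yellow|
|standard       |
|triangle  chair|
|island         |
|photograph     |
|black  the have|
|they bus       |

Derivation:
Line 1: ['car', 'I', 'rainbow'] (min_width=13, slack=2)
Line 2: ['display', 'I'] (min_width=9, slack=6)
Line 3: ['orange', 'yellow'] (min_width=13, slack=2)
Line 4: ['standard'] (min_width=8, slack=7)
Line 5: ['triangle', 'chair'] (min_width=14, slack=1)
Line 6: ['island'] (min_width=6, slack=9)
Line 7: ['photograph'] (min_width=10, slack=5)
Line 8: ['black', 'the', 'have'] (min_width=14, slack=1)
Line 9: ['they', 'bus'] (min_width=8, slack=7)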